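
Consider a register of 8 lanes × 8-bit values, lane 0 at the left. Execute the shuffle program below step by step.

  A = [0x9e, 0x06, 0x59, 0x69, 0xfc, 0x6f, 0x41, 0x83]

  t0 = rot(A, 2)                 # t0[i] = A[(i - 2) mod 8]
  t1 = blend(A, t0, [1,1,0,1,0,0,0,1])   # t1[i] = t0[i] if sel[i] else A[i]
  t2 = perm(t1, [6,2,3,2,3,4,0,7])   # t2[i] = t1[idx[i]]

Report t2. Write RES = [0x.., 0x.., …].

RES = [ 0x41  0x59  0x06  0x59  0x06  0xfc  0x41  0x6f ]

  t0: 41 83 9e 06 59 69 fc 6f
  t1: 41 83 59 06 fc 6f 41 6f
  t2: 41 59 06 59 06 fc 41 6f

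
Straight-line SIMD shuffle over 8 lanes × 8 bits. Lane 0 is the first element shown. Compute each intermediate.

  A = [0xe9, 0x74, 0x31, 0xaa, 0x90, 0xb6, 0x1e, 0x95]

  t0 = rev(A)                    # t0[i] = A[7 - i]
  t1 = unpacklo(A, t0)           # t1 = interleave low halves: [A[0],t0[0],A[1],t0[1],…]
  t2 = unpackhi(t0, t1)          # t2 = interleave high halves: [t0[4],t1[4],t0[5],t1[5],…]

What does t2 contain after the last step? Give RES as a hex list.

RES = [0xaa, 0x31, 0x31, 0xb6, 0x74, 0xaa, 0xe9, 0x90]

t0 = [0x95, 0x1e, 0xb6, 0x90, 0xaa, 0x31, 0x74, 0xe9]
t1 = [0xe9, 0x95, 0x74, 0x1e, 0x31, 0xb6, 0xaa, 0x90]
t2 = [0xaa, 0x31, 0x31, 0xb6, 0x74, 0xaa, 0xe9, 0x90]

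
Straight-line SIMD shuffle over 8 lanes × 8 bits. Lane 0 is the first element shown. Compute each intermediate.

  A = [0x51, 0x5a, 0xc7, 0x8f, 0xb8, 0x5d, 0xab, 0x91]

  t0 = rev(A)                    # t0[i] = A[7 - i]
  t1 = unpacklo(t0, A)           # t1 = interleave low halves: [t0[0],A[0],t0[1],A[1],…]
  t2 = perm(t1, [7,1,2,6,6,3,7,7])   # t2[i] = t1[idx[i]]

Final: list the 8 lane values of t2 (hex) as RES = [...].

RES = [ 0x8f  0x51  0xab  0xb8  0xb8  0x5a  0x8f  0x8f ]

t0 = [0x91, 0xab, 0x5d, 0xb8, 0x8f, 0xc7, 0x5a, 0x51]
t1 = [0x91, 0x51, 0xab, 0x5a, 0x5d, 0xc7, 0xb8, 0x8f]
t2 = [0x8f, 0x51, 0xab, 0xb8, 0xb8, 0x5a, 0x8f, 0x8f]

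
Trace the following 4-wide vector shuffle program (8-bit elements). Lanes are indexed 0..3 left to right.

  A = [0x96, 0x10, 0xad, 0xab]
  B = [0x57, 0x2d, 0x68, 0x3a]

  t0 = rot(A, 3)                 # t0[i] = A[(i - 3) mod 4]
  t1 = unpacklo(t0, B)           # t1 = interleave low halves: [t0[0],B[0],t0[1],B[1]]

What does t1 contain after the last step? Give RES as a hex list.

RES = [0x10, 0x57, 0xad, 0x2d]

t0 = [0x10, 0xad, 0xab, 0x96]
t1 = [0x10, 0x57, 0xad, 0x2d]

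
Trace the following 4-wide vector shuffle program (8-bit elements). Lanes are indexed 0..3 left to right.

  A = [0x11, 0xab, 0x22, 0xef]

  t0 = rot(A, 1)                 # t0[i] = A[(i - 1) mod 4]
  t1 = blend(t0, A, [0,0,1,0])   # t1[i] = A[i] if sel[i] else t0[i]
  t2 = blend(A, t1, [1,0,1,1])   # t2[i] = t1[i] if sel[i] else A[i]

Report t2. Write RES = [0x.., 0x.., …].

RES = [0xef, 0xab, 0x22, 0x22]

→ t0 |ef|11|ab|22|
→ t1 |ef|11|22|22|
→ t2 |ef|ab|22|22|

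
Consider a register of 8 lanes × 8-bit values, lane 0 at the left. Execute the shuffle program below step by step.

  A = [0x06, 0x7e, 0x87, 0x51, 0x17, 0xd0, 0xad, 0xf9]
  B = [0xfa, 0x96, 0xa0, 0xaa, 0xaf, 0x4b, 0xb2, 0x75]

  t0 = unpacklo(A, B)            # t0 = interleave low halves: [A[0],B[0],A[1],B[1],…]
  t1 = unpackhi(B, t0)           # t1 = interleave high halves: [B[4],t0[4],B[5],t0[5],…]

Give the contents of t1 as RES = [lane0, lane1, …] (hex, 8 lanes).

  t0: 06 fa 7e 96 87 a0 51 aa
  t1: af 87 4b a0 b2 51 75 aa

RES = [0xaf, 0x87, 0x4b, 0xa0, 0xb2, 0x51, 0x75, 0xaa]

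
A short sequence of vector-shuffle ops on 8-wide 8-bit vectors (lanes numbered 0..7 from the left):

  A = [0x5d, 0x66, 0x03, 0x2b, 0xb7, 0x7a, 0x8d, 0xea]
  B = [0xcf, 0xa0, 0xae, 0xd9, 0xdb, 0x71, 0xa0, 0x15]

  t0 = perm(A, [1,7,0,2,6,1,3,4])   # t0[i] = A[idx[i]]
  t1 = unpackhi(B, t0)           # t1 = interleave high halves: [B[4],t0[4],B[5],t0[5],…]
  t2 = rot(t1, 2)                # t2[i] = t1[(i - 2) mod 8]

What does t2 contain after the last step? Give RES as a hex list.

RES = [0x15, 0xb7, 0xdb, 0x8d, 0x71, 0x66, 0xa0, 0x2b]

t0 = [0x66, 0xea, 0x5d, 0x03, 0x8d, 0x66, 0x2b, 0xb7]
t1 = [0xdb, 0x8d, 0x71, 0x66, 0xa0, 0x2b, 0x15, 0xb7]
t2 = [0x15, 0xb7, 0xdb, 0x8d, 0x71, 0x66, 0xa0, 0x2b]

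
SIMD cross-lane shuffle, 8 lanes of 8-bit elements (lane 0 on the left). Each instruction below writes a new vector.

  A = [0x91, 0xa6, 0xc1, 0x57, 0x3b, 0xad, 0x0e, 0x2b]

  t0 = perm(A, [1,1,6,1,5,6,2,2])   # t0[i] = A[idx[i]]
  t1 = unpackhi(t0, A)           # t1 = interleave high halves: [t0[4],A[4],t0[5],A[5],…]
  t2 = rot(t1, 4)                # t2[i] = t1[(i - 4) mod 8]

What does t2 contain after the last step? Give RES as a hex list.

RES = [ 0xc1  0x0e  0xc1  0x2b  0xad  0x3b  0x0e  0xad ]

t0 = [0xa6, 0xa6, 0x0e, 0xa6, 0xad, 0x0e, 0xc1, 0xc1]
t1 = [0xad, 0x3b, 0x0e, 0xad, 0xc1, 0x0e, 0xc1, 0x2b]
t2 = [0xc1, 0x0e, 0xc1, 0x2b, 0xad, 0x3b, 0x0e, 0xad]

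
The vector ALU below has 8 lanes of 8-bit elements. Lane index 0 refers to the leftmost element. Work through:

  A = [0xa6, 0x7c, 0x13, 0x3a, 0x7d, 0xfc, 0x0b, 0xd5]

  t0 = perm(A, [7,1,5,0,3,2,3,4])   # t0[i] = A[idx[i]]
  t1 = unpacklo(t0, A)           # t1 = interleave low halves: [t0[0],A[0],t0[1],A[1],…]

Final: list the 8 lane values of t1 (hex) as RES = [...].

RES = [0xd5, 0xa6, 0x7c, 0x7c, 0xfc, 0x13, 0xa6, 0x3a]

  t0: d5 7c fc a6 3a 13 3a 7d
  t1: d5 a6 7c 7c fc 13 a6 3a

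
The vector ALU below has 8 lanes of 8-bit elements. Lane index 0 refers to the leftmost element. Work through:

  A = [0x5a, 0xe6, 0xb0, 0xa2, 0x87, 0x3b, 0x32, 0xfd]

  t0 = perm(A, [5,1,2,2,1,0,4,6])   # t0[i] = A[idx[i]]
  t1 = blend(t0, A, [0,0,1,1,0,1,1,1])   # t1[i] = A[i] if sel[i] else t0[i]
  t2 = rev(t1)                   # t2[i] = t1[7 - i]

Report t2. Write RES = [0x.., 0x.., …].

  t0: 3b e6 b0 b0 e6 5a 87 32
  t1: 3b e6 b0 a2 e6 3b 32 fd
  t2: fd 32 3b e6 a2 b0 e6 3b

RES = [0xfd, 0x32, 0x3b, 0xe6, 0xa2, 0xb0, 0xe6, 0x3b]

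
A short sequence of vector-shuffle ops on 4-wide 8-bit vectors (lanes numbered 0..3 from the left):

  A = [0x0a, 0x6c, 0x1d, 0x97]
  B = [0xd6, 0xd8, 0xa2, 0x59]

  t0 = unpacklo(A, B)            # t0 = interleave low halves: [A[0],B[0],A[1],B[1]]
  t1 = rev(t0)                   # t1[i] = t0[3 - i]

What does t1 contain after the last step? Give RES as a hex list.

→ t0 |0a|d6|6c|d8|
→ t1 |d8|6c|d6|0a|

RES = [ 0xd8  0x6c  0xd6  0x0a ]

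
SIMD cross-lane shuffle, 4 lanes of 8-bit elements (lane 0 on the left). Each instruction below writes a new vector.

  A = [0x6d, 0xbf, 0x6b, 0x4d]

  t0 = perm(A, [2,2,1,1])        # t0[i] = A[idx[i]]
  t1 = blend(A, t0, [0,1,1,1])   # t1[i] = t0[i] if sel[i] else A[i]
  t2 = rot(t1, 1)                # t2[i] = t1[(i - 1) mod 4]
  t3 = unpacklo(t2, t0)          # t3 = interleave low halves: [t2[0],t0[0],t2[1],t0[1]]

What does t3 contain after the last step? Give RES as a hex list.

t0 = [0x6b, 0x6b, 0xbf, 0xbf]
t1 = [0x6d, 0x6b, 0xbf, 0xbf]
t2 = [0xbf, 0x6d, 0x6b, 0xbf]
t3 = [0xbf, 0x6b, 0x6d, 0x6b]

RES = [ 0xbf  0x6b  0x6d  0x6b ]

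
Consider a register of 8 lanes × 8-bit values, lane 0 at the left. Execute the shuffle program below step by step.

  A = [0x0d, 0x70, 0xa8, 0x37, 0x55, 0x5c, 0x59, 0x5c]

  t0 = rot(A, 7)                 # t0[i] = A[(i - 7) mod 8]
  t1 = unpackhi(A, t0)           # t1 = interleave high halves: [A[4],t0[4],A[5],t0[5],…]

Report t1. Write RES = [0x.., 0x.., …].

RES = [ 0x55  0x5c  0x5c  0x59  0x59  0x5c  0x5c  0x0d ]

→ t0 |70|a8|37|55|5c|59|5c|0d|
→ t1 |55|5c|5c|59|59|5c|5c|0d|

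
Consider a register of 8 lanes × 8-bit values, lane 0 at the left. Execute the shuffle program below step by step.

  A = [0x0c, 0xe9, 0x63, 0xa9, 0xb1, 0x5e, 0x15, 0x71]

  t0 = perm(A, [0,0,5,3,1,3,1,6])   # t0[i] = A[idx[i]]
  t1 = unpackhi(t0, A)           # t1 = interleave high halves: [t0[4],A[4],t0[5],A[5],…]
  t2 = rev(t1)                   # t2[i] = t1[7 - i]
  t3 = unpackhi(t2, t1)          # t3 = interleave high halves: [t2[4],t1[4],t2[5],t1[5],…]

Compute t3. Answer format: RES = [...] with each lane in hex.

RES = [0x5e, 0xe9, 0xa9, 0x15, 0xb1, 0x15, 0xe9, 0x71]

  t0: 0c 0c 5e a9 e9 a9 e9 15
  t1: e9 b1 a9 5e e9 15 15 71
  t2: 71 15 15 e9 5e a9 b1 e9
  t3: 5e e9 a9 15 b1 15 e9 71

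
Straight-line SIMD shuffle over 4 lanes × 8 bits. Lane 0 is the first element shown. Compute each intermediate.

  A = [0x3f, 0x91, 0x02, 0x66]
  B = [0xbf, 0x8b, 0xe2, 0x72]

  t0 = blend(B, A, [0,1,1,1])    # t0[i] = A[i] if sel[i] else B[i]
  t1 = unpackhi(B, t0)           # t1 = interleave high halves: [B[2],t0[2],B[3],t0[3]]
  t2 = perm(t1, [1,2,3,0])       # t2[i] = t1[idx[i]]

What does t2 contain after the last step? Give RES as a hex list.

  t0: bf 91 02 66
  t1: e2 02 72 66
  t2: 02 72 66 e2

RES = [0x02, 0x72, 0x66, 0xe2]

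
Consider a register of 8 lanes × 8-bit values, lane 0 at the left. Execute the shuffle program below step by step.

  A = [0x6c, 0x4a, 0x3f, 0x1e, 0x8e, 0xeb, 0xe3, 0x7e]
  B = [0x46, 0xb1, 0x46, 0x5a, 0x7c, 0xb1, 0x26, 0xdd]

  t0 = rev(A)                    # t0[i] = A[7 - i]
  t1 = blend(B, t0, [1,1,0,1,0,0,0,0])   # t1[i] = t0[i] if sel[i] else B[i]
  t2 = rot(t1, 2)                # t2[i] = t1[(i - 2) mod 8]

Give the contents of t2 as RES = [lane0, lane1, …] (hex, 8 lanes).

→ t0 |7e|e3|eb|8e|1e|3f|4a|6c|
→ t1 |7e|e3|46|8e|7c|b1|26|dd|
→ t2 |26|dd|7e|e3|46|8e|7c|b1|

RES = [ 0x26  0xdd  0x7e  0xe3  0x46  0x8e  0x7c  0xb1 ]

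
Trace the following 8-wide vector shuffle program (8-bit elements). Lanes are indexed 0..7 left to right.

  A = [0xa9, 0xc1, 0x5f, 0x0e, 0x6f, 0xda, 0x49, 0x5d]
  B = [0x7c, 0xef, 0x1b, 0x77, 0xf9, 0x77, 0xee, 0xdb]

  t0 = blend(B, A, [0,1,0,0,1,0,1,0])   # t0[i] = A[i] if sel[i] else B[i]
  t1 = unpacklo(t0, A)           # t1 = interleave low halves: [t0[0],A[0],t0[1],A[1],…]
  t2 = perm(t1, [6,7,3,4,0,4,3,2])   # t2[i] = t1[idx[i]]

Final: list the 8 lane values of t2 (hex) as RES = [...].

RES = [ 0x77  0x0e  0xc1  0x1b  0x7c  0x1b  0xc1  0xc1 ]

t0 = [0x7c, 0xc1, 0x1b, 0x77, 0x6f, 0x77, 0x49, 0xdb]
t1 = [0x7c, 0xa9, 0xc1, 0xc1, 0x1b, 0x5f, 0x77, 0x0e]
t2 = [0x77, 0x0e, 0xc1, 0x1b, 0x7c, 0x1b, 0xc1, 0xc1]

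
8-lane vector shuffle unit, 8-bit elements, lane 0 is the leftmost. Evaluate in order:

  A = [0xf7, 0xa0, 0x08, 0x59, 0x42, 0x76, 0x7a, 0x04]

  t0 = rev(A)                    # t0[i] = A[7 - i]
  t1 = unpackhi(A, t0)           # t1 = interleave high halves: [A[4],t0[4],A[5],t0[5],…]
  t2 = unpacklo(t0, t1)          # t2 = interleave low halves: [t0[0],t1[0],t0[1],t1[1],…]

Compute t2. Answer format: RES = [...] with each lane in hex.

RES = [0x04, 0x42, 0x7a, 0x59, 0x76, 0x76, 0x42, 0x08]

  t0: 04 7a 76 42 59 08 a0 f7
  t1: 42 59 76 08 7a a0 04 f7
  t2: 04 42 7a 59 76 76 42 08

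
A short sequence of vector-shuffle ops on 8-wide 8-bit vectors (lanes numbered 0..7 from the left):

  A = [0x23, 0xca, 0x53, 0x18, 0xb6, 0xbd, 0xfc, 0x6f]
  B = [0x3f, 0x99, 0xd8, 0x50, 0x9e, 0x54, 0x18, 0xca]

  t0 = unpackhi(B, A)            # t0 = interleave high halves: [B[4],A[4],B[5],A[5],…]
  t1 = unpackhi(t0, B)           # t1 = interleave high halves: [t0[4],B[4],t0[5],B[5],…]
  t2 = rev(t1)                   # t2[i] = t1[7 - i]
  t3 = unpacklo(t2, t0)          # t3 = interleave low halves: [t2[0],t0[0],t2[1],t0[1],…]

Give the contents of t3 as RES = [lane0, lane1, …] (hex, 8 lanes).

RES = [0xca, 0x9e, 0x6f, 0xb6, 0x18, 0x54, 0xca, 0xbd]

→ t0 |9e|b6|54|bd|18|fc|ca|6f|
→ t1 |18|9e|fc|54|ca|18|6f|ca|
→ t2 |ca|6f|18|ca|54|fc|9e|18|
→ t3 |ca|9e|6f|b6|18|54|ca|bd|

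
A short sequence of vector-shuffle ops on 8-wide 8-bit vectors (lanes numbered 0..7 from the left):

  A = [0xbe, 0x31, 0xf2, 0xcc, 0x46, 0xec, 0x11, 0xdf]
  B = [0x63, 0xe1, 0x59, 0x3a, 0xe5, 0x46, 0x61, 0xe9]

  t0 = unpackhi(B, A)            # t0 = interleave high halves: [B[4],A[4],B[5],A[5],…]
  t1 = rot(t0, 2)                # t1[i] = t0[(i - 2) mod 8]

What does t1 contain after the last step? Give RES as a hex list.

RES = [ 0xe9  0xdf  0xe5  0x46  0x46  0xec  0x61  0x11 ]

t0 = [0xe5, 0x46, 0x46, 0xec, 0x61, 0x11, 0xe9, 0xdf]
t1 = [0xe9, 0xdf, 0xe5, 0x46, 0x46, 0xec, 0x61, 0x11]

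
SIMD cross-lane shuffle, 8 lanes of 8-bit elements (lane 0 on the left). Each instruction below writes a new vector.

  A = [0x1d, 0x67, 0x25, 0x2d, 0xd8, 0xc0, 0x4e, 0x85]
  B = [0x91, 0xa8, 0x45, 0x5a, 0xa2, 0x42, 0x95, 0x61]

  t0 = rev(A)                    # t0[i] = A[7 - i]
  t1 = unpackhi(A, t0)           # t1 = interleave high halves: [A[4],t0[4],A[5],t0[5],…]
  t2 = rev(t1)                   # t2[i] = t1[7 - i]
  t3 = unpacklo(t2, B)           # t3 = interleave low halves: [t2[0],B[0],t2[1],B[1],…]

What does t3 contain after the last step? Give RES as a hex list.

RES = [0x1d, 0x91, 0x85, 0xa8, 0x67, 0x45, 0x4e, 0x5a]

  t0: 85 4e c0 d8 2d 25 67 1d
  t1: d8 2d c0 25 4e 67 85 1d
  t2: 1d 85 67 4e 25 c0 2d d8
  t3: 1d 91 85 a8 67 45 4e 5a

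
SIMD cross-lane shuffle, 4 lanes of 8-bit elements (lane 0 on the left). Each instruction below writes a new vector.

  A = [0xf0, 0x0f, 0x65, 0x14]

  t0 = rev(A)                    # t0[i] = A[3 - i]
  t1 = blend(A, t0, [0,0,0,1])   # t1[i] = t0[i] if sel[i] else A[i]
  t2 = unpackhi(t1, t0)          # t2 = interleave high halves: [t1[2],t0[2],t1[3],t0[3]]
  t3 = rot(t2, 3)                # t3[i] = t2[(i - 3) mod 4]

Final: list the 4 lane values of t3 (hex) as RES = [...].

RES = [0x0f, 0xf0, 0xf0, 0x65]

→ t0 |14|65|0f|f0|
→ t1 |f0|0f|65|f0|
→ t2 |65|0f|f0|f0|
→ t3 |0f|f0|f0|65|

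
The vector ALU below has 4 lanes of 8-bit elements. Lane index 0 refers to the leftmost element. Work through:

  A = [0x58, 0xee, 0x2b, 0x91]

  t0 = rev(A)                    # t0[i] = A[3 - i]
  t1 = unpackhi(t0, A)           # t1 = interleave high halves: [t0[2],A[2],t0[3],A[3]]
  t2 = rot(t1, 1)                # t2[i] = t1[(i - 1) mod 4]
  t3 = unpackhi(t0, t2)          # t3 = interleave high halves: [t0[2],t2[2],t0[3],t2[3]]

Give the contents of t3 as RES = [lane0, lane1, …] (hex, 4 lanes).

t0 = [0x91, 0x2b, 0xee, 0x58]
t1 = [0xee, 0x2b, 0x58, 0x91]
t2 = [0x91, 0xee, 0x2b, 0x58]
t3 = [0xee, 0x2b, 0x58, 0x58]

RES = [0xee, 0x2b, 0x58, 0x58]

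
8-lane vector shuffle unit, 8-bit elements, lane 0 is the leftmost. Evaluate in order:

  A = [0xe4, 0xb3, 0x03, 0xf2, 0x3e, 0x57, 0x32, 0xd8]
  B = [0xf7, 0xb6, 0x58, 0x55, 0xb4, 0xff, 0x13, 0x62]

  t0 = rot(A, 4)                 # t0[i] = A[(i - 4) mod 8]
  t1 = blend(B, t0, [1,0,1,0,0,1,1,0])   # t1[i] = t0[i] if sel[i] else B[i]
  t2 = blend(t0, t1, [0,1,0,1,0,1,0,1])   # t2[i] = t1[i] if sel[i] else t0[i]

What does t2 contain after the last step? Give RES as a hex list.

→ t0 |3e|57|32|d8|e4|b3|03|f2|
→ t1 |3e|b6|32|55|b4|b3|03|62|
→ t2 |3e|b6|32|55|e4|b3|03|62|

RES = [ 0x3e  0xb6  0x32  0x55  0xe4  0xb3  0x03  0x62 ]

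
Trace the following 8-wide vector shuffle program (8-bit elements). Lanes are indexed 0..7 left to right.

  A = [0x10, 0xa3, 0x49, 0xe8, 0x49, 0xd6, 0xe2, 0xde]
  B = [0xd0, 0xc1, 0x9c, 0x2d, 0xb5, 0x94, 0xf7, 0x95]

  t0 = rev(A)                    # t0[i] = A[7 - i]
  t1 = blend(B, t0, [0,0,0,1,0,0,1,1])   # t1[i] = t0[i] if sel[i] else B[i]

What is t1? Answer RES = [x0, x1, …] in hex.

RES = [0xd0, 0xc1, 0x9c, 0x49, 0xb5, 0x94, 0xa3, 0x10]

→ t0 |de|e2|d6|49|e8|49|a3|10|
→ t1 |d0|c1|9c|49|b5|94|a3|10|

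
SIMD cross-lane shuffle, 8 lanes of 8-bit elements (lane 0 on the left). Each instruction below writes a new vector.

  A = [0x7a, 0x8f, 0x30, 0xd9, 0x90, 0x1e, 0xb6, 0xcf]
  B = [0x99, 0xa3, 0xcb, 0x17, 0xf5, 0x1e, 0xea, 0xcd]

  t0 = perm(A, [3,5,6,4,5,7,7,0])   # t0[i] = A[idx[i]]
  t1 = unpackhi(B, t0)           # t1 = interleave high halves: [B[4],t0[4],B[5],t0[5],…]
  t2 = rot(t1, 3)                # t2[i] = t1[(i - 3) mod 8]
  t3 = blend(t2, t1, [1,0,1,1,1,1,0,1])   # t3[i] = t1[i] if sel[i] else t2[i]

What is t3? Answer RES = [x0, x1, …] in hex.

t0 = [0xd9, 0x1e, 0xb6, 0x90, 0x1e, 0xcf, 0xcf, 0x7a]
t1 = [0xf5, 0x1e, 0x1e, 0xcf, 0xea, 0xcf, 0xcd, 0x7a]
t2 = [0xcf, 0xcd, 0x7a, 0xf5, 0x1e, 0x1e, 0xcf, 0xea]
t3 = [0xf5, 0xcd, 0x1e, 0xcf, 0xea, 0xcf, 0xcf, 0x7a]

RES = [0xf5, 0xcd, 0x1e, 0xcf, 0xea, 0xcf, 0xcf, 0x7a]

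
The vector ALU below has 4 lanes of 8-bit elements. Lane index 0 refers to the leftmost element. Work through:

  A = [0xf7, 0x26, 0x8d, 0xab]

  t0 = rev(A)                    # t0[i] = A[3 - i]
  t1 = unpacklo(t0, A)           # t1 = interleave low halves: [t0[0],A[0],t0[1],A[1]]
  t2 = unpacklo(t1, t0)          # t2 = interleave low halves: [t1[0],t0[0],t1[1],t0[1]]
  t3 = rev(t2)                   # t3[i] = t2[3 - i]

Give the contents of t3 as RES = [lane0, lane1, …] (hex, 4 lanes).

RES = [ 0x8d  0xf7  0xab  0xab ]

  t0: ab 8d 26 f7
  t1: ab f7 8d 26
  t2: ab ab f7 8d
  t3: 8d f7 ab ab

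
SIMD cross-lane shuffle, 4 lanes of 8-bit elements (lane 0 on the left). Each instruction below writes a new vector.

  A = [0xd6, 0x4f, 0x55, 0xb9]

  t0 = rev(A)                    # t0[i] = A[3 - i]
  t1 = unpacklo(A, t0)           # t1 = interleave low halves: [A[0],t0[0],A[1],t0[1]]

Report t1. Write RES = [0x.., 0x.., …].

RES = [ 0xd6  0xb9  0x4f  0x55 ]

t0 = [0xb9, 0x55, 0x4f, 0xd6]
t1 = [0xd6, 0xb9, 0x4f, 0x55]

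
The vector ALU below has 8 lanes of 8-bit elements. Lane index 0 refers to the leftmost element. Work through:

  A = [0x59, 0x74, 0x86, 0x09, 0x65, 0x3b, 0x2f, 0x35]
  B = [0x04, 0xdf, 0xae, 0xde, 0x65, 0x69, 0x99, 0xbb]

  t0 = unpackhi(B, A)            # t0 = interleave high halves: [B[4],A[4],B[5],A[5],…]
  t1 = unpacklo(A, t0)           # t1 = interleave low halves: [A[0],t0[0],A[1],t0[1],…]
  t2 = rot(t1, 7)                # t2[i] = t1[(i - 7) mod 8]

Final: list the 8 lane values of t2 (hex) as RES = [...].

t0 = [0x65, 0x65, 0x69, 0x3b, 0x99, 0x2f, 0xbb, 0x35]
t1 = [0x59, 0x65, 0x74, 0x65, 0x86, 0x69, 0x09, 0x3b]
t2 = [0x65, 0x74, 0x65, 0x86, 0x69, 0x09, 0x3b, 0x59]

RES = [ 0x65  0x74  0x65  0x86  0x69  0x09  0x3b  0x59 ]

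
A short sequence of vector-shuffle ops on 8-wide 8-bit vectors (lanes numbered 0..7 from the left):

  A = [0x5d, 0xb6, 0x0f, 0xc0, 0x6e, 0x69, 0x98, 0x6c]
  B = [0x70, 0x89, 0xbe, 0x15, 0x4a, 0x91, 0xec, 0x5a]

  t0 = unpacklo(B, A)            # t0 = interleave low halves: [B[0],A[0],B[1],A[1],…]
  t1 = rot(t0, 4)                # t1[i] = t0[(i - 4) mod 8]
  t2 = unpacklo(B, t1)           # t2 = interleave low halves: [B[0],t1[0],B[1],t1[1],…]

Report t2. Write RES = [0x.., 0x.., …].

  t0: 70 5d 89 b6 be 0f 15 c0
  t1: be 0f 15 c0 70 5d 89 b6
  t2: 70 be 89 0f be 15 15 c0

RES = [0x70, 0xbe, 0x89, 0x0f, 0xbe, 0x15, 0x15, 0xc0]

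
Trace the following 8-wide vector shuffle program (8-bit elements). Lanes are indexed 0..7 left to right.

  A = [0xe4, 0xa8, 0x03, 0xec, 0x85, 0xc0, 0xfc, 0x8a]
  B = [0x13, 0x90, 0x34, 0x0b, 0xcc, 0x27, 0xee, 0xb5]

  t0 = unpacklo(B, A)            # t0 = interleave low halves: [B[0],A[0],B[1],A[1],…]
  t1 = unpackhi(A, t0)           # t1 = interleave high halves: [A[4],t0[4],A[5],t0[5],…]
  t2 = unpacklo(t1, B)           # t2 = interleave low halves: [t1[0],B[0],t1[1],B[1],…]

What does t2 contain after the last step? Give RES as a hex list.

RES = [ 0x85  0x13  0x34  0x90  0xc0  0x34  0x03  0x0b ]

→ t0 |13|e4|90|a8|34|03|0b|ec|
→ t1 |85|34|c0|03|fc|0b|8a|ec|
→ t2 |85|13|34|90|c0|34|03|0b|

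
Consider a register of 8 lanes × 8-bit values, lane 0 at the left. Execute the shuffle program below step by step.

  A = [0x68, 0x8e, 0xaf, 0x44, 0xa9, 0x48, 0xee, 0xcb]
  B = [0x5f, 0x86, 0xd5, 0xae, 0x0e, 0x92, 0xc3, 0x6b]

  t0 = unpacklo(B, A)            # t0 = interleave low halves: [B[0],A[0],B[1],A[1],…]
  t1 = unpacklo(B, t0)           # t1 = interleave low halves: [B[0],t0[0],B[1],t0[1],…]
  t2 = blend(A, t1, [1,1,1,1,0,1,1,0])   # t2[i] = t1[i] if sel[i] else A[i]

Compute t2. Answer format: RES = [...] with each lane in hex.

RES = [0x5f, 0x5f, 0x86, 0x68, 0xa9, 0x86, 0xae, 0xcb]

  t0: 5f 68 86 8e d5 af ae 44
  t1: 5f 5f 86 68 d5 86 ae 8e
  t2: 5f 5f 86 68 a9 86 ae cb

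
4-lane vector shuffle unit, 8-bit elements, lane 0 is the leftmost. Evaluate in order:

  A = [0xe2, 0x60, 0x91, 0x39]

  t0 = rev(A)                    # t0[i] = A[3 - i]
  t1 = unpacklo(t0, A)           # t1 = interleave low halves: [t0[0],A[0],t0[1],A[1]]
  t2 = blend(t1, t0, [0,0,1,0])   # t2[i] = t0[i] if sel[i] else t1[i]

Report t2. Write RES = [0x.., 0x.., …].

RES = [0x39, 0xe2, 0x60, 0x60]

→ t0 |39|91|60|e2|
→ t1 |39|e2|91|60|
→ t2 |39|e2|60|60|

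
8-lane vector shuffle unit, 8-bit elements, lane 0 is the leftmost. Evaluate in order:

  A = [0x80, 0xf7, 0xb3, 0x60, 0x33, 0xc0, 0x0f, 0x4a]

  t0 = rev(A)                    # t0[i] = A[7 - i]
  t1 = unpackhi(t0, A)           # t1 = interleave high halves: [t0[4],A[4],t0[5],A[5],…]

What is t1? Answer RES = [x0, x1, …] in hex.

→ t0 |4a|0f|c0|33|60|b3|f7|80|
→ t1 |60|33|b3|c0|f7|0f|80|4a|

RES = [ 0x60  0x33  0xb3  0xc0  0xf7  0x0f  0x80  0x4a ]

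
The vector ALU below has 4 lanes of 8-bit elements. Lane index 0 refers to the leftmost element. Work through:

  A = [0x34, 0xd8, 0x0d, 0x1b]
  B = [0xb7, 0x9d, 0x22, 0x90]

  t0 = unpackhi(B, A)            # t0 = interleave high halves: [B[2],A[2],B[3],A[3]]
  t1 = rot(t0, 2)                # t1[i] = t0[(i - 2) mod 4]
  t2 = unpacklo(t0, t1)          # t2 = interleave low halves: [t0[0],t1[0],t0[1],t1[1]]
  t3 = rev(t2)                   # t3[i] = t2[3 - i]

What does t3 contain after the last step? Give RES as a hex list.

→ t0 |22|0d|90|1b|
→ t1 |90|1b|22|0d|
→ t2 |22|90|0d|1b|
→ t3 |1b|0d|90|22|

RES = [ 0x1b  0x0d  0x90  0x22 ]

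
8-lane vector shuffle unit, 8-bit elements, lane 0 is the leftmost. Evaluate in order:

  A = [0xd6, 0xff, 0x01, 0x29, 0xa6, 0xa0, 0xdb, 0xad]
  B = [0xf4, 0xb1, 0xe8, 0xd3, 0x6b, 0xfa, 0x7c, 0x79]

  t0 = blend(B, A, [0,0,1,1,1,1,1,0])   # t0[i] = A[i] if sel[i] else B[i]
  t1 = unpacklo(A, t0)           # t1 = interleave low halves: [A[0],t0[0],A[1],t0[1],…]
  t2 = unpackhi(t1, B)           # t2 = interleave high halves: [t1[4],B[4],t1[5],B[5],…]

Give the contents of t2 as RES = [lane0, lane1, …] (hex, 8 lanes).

t0 = [0xf4, 0xb1, 0x01, 0x29, 0xa6, 0xa0, 0xdb, 0x79]
t1 = [0xd6, 0xf4, 0xff, 0xb1, 0x01, 0x01, 0x29, 0x29]
t2 = [0x01, 0x6b, 0x01, 0xfa, 0x29, 0x7c, 0x29, 0x79]

RES = [0x01, 0x6b, 0x01, 0xfa, 0x29, 0x7c, 0x29, 0x79]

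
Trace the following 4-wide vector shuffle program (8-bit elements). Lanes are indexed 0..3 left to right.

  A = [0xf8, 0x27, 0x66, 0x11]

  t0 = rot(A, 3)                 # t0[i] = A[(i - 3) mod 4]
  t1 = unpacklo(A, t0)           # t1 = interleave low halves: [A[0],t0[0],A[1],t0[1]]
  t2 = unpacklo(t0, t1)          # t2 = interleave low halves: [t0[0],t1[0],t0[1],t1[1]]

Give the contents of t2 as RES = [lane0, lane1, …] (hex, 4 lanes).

RES = [ 0x27  0xf8  0x66  0x27 ]

  t0: 27 66 11 f8
  t1: f8 27 27 66
  t2: 27 f8 66 27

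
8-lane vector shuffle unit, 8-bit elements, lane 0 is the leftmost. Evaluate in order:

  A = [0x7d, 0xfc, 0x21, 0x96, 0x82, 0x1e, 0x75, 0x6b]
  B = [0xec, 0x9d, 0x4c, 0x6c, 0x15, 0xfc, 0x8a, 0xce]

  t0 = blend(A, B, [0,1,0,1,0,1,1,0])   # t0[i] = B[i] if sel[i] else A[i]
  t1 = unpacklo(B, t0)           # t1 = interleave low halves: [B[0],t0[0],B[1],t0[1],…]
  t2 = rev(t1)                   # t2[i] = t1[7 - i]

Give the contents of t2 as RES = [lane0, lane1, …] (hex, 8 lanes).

RES = [0x6c, 0x6c, 0x21, 0x4c, 0x9d, 0x9d, 0x7d, 0xec]

  t0: 7d 9d 21 6c 82 fc 8a 6b
  t1: ec 7d 9d 9d 4c 21 6c 6c
  t2: 6c 6c 21 4c 9d 9d 7d ec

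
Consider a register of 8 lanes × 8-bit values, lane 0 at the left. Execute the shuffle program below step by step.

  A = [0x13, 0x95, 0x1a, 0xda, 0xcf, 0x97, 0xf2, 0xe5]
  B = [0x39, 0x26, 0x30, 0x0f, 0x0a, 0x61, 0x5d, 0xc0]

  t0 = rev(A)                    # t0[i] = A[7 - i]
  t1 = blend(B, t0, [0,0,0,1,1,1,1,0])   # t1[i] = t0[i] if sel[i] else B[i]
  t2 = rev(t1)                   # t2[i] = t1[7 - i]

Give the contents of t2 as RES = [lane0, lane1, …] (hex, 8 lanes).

  t0: e5 f2 97 cf da 1a 95 13
  t1: 39 26 30 cf da 1a 95 c0
  t2: c0 95 1a da cf 30 26 39

RES = [0xc0, 0x95, 0x1a, 0xda, 0xcf, 0x30, 0x26, 0x39]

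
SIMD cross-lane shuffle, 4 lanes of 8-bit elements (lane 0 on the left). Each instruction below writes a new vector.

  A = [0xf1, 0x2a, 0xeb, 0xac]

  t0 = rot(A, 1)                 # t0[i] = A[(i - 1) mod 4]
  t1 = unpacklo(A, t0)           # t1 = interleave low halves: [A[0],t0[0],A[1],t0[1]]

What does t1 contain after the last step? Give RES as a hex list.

  t0: ac f1 2a eb
  t1: f1 ac 2a f1

RES = [ 0xf1  0xac  0x2a  0xf1 ]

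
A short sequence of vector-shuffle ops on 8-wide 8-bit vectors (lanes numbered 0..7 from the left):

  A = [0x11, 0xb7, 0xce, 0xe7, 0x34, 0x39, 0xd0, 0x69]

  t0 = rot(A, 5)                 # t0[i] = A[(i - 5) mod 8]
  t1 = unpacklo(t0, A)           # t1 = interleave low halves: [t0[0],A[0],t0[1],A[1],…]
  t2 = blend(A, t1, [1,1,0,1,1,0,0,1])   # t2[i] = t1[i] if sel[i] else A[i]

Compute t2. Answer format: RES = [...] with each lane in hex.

RES = [ 0xe7  0x11  0xce  0xb7  0x39  0x39  0xd0  0xe7 ]

t0 = [0xe7, 0x34, 0x39, 0xd0, 0x69, 0x11, 0xb7, 0xce]
t1 = [0xe7, 0x11, 0x34, 0xb7, 0x39, 0xce, 0xd0, 0xe7]
t2 = [0xe7, 0x11, 0xce, 0xb7, 0x39, 0x39, 0xd0, 0xe7]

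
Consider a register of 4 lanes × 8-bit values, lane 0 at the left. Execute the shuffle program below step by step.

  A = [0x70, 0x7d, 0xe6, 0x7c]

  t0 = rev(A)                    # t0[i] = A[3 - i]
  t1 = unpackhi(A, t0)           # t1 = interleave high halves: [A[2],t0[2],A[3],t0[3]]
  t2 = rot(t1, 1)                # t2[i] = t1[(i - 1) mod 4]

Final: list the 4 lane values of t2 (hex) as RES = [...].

→ t0 |7c|e6|7d|70|
→ t1 |e6|7d|7c|70|
→ t2 |70|e6|7d|7c|

RES = [0x70, 0xe6, 0x7d, 0x7c]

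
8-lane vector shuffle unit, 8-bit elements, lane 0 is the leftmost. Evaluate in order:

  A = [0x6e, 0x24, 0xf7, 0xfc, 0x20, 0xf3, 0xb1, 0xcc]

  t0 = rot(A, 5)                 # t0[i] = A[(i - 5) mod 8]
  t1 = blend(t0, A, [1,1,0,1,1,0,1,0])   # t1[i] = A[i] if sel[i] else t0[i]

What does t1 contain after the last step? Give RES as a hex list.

t0 = [0xfc, 0x20, 0xf3, 0xb1, 0xcc, 0x6e, 0x24, 0xf7]
t1 = [0x6e, 0x24, 0xf3, 0xfc, 0x20, 0x6e, 0xb1, 0xf7]

RES = [ 0x6e  0x24  0xf3  0xfc  0x20  0x6e  0xb1  0xf7 ]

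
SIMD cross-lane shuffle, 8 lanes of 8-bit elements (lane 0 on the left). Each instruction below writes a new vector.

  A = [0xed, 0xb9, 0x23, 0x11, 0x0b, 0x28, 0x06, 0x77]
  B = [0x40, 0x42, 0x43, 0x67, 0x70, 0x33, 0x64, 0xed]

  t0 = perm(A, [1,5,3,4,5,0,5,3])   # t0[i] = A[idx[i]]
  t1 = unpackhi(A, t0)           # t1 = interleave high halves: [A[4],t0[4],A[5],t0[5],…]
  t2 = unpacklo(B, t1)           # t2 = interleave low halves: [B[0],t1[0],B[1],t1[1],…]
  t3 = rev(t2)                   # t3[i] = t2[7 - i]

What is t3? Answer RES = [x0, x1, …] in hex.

t0 = [0xb9, 0x28, 0x11, 0x0b, 0x28, 0xed, 0x28, 0x11]
t1 = [0x0b, 0x28, 0x28, 0xed, 0x06, 0x28, 0x77, 0x11]
t2 = [0x40, 0x0b, 0x42, 0x28, 0x43, 0x28, 0x67, 0xed]
t3 = [0xed, 0x67, 0x28, 0x43, 0x28, 0x42, 0x0b, 0x40]

RES = [ 0xed  0x67  0x28  0x43  0x28  0x42  0x0b  0x40 ]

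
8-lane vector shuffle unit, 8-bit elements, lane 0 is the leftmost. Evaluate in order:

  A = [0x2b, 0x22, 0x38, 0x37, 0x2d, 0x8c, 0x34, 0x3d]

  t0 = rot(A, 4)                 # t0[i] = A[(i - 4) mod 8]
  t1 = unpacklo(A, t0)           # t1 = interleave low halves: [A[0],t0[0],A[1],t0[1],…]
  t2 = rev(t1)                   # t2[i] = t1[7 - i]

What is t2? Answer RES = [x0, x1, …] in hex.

RES = [0x3d, 0x37, 0x34, 0x38, 0x8c, 0x22, 0x2d, 0x2b]

→ t0 |2d|8c|34|3d|2b|22|38|37|
→ t1 |2b|2d|22|8c|38|34|37|3d|
→ t2 |3d|37|34|38|8c|22|2d|2b|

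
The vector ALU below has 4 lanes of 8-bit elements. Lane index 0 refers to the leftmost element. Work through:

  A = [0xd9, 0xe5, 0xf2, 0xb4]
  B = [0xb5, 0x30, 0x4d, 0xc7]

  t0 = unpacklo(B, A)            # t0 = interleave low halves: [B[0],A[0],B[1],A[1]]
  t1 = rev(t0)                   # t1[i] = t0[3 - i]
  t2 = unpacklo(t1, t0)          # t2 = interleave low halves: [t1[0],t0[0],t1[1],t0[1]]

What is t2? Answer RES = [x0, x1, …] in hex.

RES = [ 0xe5  0xb5  0x30  0xd9 ]

  t0: b5 d9 30 e5
  t1: e5 30 d9 b5
  t2: e5 b5 30 d9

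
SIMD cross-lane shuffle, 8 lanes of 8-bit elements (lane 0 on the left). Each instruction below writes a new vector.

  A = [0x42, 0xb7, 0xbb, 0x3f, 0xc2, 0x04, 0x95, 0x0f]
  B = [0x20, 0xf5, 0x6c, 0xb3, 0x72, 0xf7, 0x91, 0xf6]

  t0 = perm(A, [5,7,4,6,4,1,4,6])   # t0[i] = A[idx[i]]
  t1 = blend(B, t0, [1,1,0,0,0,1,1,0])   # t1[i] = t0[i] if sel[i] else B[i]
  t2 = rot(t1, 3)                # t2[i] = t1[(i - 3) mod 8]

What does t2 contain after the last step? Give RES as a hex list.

RES = [0xb7, 0xc2, 0xf6, 0x04, 0x0f, 0x6c, 0xb3, 0x72]

t0 = [0x04, 0x0f, 0xc2, 0x95, 0xc2, 0xb7, 0xc2, 0x95]
t1 = [0x04, 0x0f, 0x6c, 0xb3, 0x72, 0xb7, 0xc2, 0xf6]
t2 = [0xb7, 0xc2, 0xf6, 0x04, 0x0f, 0x6c, 0xb3, 0x72]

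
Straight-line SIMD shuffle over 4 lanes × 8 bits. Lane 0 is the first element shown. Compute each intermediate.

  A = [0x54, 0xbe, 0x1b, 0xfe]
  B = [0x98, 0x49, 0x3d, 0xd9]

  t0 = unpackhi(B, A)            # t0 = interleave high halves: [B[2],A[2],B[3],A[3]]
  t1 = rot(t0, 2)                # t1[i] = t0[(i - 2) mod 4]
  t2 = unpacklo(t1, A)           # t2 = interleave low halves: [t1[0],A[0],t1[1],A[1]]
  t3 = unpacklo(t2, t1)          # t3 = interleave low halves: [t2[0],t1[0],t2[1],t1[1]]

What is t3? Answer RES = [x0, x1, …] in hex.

RES = [ 0xd9  0xd9  0x54  0xfe ]

  t0: 3d 1b d9 fe
  t1: d9 fe 3d 1b
  t2: d9 54 fe be
  t3: d9 d9 54 fe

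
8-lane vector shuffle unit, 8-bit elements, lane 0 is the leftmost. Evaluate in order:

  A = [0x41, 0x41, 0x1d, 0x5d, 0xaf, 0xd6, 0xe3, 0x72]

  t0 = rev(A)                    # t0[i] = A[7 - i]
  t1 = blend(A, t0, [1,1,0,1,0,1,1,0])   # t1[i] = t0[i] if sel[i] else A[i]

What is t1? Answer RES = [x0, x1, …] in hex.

RES = [0x72, 0xe3, 0x1d, 0xaf, 0xaf, 0x1d, 0x41, 0x72]

  t0: 72 e3 d6 af 5d 1d 41 41
  t1: 72 e3 1d af af 1d 41 72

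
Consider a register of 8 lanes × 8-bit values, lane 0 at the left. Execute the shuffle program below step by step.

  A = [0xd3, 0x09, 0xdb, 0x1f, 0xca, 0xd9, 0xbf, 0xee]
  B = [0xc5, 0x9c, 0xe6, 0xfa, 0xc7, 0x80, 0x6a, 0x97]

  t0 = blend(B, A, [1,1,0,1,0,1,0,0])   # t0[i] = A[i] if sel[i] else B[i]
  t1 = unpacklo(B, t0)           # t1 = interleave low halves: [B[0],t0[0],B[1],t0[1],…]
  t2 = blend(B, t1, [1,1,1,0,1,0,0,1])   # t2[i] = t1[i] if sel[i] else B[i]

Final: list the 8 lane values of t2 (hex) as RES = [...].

t0 = [0xd3, 0x09, 0xe6, 0x1f, 0xc7, 0xd9, 0x6a, 0x97]
t1 = [0xc5, 0xd3, 0x9c, 0x09, 0xe6, 0xe6, 0xfa, 0x1f]
t2 = [0xc5, 0xd3, 0x9c, 0xfa, 0xe6, 0x80, 0x6a, 0x1f]

RES = [ 0xc5  0xd3  0x9c  0xfa  0xe6  0x80  0x6a  0x1f ]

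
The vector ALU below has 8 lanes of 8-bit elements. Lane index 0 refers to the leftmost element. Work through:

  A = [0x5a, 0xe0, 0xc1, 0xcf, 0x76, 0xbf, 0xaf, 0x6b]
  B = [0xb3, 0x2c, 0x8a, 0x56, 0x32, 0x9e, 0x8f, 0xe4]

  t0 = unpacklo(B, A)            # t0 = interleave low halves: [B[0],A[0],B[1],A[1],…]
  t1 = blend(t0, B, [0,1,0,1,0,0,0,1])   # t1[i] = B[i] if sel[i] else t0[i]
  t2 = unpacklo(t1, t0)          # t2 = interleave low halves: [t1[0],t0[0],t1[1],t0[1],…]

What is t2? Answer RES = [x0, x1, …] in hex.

t0 = [0xb3, 0x5a, 0x2c, 0xe0, 0x8a, 0xc1, 0x56, 0xcf]
t1 = [0xb3, 0x2c, 0x2c, 0x56, 0x8a, 0xc1, 0x56, 0xe4]
t2 = [0xb3, 0xb3, 0x2c, 0x5a, 0x2c, 0x2c, 0x56, 0xe0]

RES = [ 0xb3  0xb3  0x2c  0x5a  0x2c  0x2c  0x56  0xe0 ]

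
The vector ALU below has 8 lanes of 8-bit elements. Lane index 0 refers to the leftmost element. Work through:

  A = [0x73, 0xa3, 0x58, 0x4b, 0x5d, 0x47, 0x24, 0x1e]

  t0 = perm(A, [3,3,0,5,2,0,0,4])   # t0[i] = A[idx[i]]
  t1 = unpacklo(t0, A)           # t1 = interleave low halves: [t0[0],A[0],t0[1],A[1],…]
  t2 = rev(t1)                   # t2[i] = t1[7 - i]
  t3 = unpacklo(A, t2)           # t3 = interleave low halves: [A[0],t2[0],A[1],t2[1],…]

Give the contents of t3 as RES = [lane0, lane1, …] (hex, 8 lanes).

→ t0 |4b|4b|73|47|58|73|73|5d|
→ t1 |4b|73|4b|a3|73|58|47|4b|
→ t2 |4b|47|58|73|a3|4b|73|4b|
→ t3 |73|4b|a3|47|58|58|4b|73|

RES = [0x73, 0x4b, 0xa3, 0x47, 0x58, 0x58, 0x4b, 0x73]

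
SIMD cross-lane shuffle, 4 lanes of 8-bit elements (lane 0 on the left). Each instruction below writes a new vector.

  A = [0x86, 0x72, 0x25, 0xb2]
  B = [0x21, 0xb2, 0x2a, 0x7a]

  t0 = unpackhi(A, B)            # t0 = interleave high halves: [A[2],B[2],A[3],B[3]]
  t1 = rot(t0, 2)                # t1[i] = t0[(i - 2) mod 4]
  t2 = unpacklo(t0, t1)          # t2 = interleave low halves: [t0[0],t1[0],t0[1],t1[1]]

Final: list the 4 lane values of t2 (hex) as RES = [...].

→ t0 |25|2a|b2|7a|
→ t1 |b2|7a|25|2a|
→ t2 |25|b2|2a|7a|

RES = [0x25, 0xb2, 0x2a, 0x7a]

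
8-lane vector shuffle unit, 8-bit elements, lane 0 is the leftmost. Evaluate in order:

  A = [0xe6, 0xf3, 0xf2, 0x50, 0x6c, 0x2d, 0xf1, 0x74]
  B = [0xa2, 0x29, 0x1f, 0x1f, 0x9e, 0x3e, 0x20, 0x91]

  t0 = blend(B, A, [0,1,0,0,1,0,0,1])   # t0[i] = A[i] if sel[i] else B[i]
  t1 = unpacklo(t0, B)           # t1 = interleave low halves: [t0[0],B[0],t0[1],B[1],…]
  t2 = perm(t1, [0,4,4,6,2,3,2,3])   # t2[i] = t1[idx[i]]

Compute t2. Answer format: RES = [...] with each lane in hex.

  t0: a2 f3 1f 1f 6c 3e 20 74
  t1: a2 a2 f3 29 1f 1f 1f 1f
  t2: a2 1f 1f 1f f3 29 f3 29

RES = [0xa2, 0x1f, 0x1f, 0x1f, 0xf3, 0x29, 0xf3, 0x29]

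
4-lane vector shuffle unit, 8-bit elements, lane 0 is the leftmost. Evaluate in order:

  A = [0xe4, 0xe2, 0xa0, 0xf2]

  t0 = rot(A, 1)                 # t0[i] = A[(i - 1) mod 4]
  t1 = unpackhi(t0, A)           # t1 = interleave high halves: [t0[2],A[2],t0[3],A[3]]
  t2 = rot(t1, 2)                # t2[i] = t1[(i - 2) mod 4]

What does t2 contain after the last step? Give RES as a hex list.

t0 = [0xf2, 0xe4, 0xe2, 0xa0]
t1 = [0xe2, 0xa0, 0xa0, 0xf2]
t2 = [0xa0, 0xf2, 0xe2, 0xa0]

RES = [ 0xa0  0xf2  0xe2  0xa0 ]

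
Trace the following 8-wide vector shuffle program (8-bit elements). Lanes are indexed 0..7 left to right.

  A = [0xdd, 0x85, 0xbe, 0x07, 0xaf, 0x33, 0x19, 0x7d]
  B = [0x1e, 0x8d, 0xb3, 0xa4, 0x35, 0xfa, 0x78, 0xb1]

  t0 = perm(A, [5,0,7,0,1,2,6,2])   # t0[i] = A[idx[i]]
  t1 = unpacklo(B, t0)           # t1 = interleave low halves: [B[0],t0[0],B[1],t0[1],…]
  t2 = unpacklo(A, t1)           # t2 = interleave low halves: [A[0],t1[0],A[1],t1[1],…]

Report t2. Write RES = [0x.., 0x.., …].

  t0: 33 dd 7d dd 85 be 19 be
  t1: 1e 33 8d dd b3 7d a4 dd
  t2: dd 1e 85 33 be 8d 07 dd

RES = [ 0xdd  0x1e  0x85  0x33  0xbe  0x8d  0x07  0xdd ]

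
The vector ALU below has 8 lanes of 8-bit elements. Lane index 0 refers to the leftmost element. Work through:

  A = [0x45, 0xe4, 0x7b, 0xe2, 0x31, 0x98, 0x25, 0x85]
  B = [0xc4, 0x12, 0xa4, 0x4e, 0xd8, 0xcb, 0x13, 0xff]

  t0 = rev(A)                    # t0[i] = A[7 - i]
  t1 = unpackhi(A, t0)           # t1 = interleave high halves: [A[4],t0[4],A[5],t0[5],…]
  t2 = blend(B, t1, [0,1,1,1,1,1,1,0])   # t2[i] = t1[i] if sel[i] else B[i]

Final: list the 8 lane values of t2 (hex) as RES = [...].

RES = [ 0xc4  0xe2  0x98  0x7b  0x25  0xe4  0x85  0xff ]

→ t0 |85|25|98|31|e2|7b|e4|45|
→ t1 |31|e2|98|7b|25|e4|85|45|
→ t2 |c4|e2|98|7b|25|e4|85|ff|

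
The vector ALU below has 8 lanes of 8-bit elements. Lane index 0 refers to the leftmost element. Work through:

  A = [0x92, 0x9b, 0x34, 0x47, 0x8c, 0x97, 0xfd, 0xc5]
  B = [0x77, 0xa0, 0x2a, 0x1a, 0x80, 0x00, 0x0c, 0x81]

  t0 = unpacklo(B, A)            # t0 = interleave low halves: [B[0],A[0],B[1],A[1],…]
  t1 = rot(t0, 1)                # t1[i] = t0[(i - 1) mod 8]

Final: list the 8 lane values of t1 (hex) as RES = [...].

RES = [ 0x47  0x77  0x92  0xa0  0x9b  0x2a  0x34  0x1a ]

→ t0 |77|92|a0|9b|2a|34|1a|47|
→ t1 |47|77|92|a0|9b|2a|34|1a|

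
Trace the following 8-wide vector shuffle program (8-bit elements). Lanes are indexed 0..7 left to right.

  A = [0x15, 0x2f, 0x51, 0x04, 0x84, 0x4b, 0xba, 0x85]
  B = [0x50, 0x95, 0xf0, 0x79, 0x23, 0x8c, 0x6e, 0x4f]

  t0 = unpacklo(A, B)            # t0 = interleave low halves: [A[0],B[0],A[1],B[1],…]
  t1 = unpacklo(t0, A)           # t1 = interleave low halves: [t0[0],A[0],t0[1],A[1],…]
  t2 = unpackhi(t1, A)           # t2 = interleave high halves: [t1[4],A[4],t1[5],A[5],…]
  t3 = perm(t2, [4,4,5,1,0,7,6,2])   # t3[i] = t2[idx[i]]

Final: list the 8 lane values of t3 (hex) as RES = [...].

RES = [ 0x95  0x95  0xba  0x84  0x2f  0x85  0x04  0x51 ]

  t0: 15 50 2f 95 51 f0 04 79
  t1: 15 15 50 2f 2f 51 95 04
  t2: 2f 84 51 4b 95 ba 04 85
  t3: 95 95 ba 84 2f 85 04 51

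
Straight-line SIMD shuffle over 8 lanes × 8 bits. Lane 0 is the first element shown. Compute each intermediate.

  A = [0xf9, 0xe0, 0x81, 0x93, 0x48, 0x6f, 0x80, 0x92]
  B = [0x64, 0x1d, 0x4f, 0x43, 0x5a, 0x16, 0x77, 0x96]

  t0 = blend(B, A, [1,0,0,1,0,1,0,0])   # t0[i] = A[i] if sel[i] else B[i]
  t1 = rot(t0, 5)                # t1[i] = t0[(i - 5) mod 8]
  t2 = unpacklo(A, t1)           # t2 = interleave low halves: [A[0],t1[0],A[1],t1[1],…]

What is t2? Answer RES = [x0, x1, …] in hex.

RES = [0xf9, 0x93, 0xe0, 0x5a, 0x81, 0x6f, 0x93, 0x77]

→ t0 |f9|1d|4f|93|5a|6f|77|96|
→ t1 |93|5a|6f|77|96|f9|1d|4f|
→ t2 |f9|93|e0|5a|81|6f|93|77|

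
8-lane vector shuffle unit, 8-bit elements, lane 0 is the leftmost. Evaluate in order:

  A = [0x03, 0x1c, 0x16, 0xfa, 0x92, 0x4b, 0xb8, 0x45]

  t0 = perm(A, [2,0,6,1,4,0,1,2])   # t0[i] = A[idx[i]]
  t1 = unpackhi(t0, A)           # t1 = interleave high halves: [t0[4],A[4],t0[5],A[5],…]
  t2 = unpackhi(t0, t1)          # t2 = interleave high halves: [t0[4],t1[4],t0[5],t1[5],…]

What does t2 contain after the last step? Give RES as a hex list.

RES = [0x92, 0x1c, 0x03, 0xb8, 0x1c, 0x16, 0x16, 0x45]

t0 = [0x16, 0x03, 0xb8, 0x1c, 0x92, 0x03, 0x1c, 0x16]
t1 = [0x92, 0x92, 0x03, 0x4b, 0x1c, 0xb8, 0x16, 0x45]
t2 = [0x92, 0x1c, 0x03, 0xb8, 0x1c, 0x16, 0x16, 0x45]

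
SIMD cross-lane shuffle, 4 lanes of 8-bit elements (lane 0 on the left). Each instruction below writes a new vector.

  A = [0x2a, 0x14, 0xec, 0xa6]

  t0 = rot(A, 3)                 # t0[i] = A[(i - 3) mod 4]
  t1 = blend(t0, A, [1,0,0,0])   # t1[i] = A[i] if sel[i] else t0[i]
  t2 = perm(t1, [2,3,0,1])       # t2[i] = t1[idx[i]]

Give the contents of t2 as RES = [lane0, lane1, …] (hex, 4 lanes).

t0 = [0x14, 0xec, 0xa6, 0x2a]
t1 = [0x2a, 0xec, 0xa6, 0x2a]
t2 = [0xa6, 0x2a, 0x2a, 0xec]

RES = [ 0xa6  0x2a  0x2a  0xec ]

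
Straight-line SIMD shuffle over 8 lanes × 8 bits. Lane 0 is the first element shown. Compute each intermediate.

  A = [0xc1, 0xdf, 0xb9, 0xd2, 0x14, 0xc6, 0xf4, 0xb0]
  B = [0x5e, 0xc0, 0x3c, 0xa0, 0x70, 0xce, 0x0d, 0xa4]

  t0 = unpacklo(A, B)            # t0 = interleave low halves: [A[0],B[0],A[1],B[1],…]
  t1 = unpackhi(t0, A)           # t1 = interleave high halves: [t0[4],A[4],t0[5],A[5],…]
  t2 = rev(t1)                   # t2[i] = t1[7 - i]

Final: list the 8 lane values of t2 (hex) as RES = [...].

RES = [0xb0, 0xa0, 0xf4, 0xd2, 0xc6, 0x3c, 0x14, 0xb9]

  t0: c1 5e df c0 b9 3c d2 a0
  t1: b9 14 3c c6 d2 f4 a0 b0
  t2: b0 a0 f4 d2 c6 3c 14 b9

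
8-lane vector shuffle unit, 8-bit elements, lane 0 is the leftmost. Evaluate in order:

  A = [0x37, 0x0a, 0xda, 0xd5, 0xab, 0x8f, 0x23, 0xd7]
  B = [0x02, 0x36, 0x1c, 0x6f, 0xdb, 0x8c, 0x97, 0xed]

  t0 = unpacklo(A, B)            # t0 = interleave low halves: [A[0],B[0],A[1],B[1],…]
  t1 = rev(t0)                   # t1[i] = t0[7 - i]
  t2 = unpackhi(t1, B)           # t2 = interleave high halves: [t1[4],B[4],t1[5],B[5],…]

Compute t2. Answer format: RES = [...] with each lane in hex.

RES = [0x36, 0xdb, 0x0a, 0x8c, 0x02, 0x97, 0x37, 0xed]

→ t0 |37|02|0a|36|da|1c|d5|6f|
→ t1 |6f|d5|1c|da|36|0a|02|37|
→ t2 |36|db|0a|8c|02|97|37|ed|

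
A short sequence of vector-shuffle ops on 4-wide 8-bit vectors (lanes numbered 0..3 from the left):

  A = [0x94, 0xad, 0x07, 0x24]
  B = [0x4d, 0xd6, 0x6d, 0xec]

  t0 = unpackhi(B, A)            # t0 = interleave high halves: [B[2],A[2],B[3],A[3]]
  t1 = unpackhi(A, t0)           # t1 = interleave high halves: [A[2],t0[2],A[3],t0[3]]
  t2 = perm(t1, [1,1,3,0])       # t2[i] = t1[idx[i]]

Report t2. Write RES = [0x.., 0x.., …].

RES = [ 0xec  0xec  0x24  0x07 ]

→ t0 |6d|07|ec|24|
→ t1 |07|ec|24|24|
→ t2 |ec|ec|24|07|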